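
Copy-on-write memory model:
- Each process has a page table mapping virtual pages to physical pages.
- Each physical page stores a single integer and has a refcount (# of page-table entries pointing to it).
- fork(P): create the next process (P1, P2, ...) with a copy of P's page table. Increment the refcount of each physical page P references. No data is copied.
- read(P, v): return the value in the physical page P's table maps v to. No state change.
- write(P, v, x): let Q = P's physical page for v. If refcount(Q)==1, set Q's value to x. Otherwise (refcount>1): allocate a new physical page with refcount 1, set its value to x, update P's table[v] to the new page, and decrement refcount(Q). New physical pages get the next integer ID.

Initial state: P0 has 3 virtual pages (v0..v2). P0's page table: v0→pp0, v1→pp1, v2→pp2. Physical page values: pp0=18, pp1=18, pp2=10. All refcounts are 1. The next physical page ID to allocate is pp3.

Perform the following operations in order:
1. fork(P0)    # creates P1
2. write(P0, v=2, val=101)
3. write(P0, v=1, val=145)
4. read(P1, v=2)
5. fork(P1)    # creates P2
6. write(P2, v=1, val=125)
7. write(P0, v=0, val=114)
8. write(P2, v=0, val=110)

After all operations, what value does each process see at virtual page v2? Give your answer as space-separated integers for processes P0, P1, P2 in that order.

Op 1: fork(P0) -> P1. 3 ppages; refcounts: pp0:2 pp1:2 pp2:2
Op 2: write(P0, v2, 101). refcount(pp2)=2>1 -> COPY to pp3. 4 ppages; refcounts: pp0:2 pp1:2 pp2:1 pp3:1
Op 3: write(P0, v1, 145). refcount(pp1)=2>1 -> COPY to pp4. 5 ppages; refcounts: pp0:2 pp1:1 pp2:1 pp3:1 pp4:1
Op 4: read(P1, v2) -> 10. No state change.
Op 5: fork(P1) -> P2. 5 ppages; refcounts: pp0:3 pp1:2 pp2:2 pp3:1 pp4:1
Op 6: write(P2, v1, 125). refcount(pp1)=2>1 -> COPY to pp5. 6 ppages; refcounts: pp0:3 pp1:1 pp2:2 pp3:1 pp4:1 pp5:1
Op 7: write(P0, v0, 114). refcount(pp0)=3>1 -> COPY to pp6. 7 ppages; refcounts: pp0:2 pp1:1 pp2:2 pp3:1 pp4:1 pp5:1 pp6:1
Op 8: write(P2, v0, 110). refcount(pp0)=2>1 -> COPY to pp7. 8 ppages; refcounts: pp0:1 pp1:1 pp2:2 pp3:1 pp4:1 pp5:1 pp6:1 pp7:1
P0: v2 -> pp3 = 101
P1: v2 -> pp2 = 10
P2: v2 -> pp2 = 10

Answer: 101 10 10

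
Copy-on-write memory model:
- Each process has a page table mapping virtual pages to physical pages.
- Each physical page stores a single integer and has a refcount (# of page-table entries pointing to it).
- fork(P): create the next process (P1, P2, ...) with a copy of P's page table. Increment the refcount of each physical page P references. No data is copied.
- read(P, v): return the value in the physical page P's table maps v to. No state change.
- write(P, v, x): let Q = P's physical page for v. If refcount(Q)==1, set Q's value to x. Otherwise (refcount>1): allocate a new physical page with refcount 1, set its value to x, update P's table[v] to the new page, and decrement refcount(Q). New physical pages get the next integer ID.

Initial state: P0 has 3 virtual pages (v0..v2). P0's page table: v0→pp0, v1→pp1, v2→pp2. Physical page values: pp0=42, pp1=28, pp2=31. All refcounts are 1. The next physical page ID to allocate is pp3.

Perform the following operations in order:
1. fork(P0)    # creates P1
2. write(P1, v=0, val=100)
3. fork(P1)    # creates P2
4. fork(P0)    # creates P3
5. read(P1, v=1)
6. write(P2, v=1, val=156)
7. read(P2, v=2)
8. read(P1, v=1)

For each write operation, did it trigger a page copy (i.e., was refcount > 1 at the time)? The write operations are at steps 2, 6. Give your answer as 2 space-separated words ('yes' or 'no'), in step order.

Op 1: fork(P0) -> P1. 3 ppages; refcounts: pp0:2 pp1:2 pp2:2
Op 2: write(P1, v0, 100). refcount(pp0)=2>1 -> COPY to pp3. 4 ppages; refcounts: pp0:1 pp1:2 pp2:2 pp3:1
Op 3: fork(P1) -> P2. 4 ppages; refcounts: pp0:1 pp1:3 pp2:3 pp3:2
Op 4: fork(P0) -> P3. 4 ppages; refcounts: pp0:2 pp1:4 pp2:4 pp3:2
Op 5: read(P1, v1) -> 28. No state change.
Op 6: write(P2, v1, 156). refcount(pp1)=4>1 -> COPY to pp4. 5 ppages; refcounts: pp0:2 pp1:3 pp2:4 pp3:2 pp4:1
Op 7: read(P2, v2) -> 31. No state change.
Op 8: read(P1, v1) -> 28. No state change.

yes yes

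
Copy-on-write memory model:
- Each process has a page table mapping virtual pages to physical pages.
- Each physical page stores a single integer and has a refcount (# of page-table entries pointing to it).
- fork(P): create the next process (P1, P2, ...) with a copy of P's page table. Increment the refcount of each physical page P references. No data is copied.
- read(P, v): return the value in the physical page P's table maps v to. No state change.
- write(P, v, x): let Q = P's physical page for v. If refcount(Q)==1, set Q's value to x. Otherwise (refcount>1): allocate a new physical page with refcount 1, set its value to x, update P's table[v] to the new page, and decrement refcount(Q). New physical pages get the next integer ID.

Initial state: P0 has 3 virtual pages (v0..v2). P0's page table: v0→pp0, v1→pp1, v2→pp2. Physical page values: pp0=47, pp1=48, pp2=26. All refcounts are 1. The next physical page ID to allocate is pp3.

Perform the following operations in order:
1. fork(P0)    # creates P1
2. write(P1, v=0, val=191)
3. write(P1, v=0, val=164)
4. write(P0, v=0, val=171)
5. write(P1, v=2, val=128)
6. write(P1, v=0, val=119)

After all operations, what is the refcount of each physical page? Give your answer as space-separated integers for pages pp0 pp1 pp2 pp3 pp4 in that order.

Answer: 1 2 1 1 1

Derivation:
Op 1: fork(P0) -> P1. 3 ppages; refcounts: pp0:2 pp1:2 pp2:2
Op 2: write(P1, v0, 191). refcount(pp0)=2>1 -> COPY to pp3. 4 ppages; refcounts: pp0:1 pp1:2 pp2:2 pp3:1
Op 3: write(P1, v0, 164). refcount(pp3)=1 -> write in place. 4 ppages; refcounts: pp0:1 pp1:2 pp2:2 pp3:1
Op 4: write(P0, v0, 171). refcount(pp0)=1 -> write in place. 4 ppages; refcounts: pp0:1 pp1:2 pp2:2 pp3:1
Op 5: write(P1, v2, 128). refcount(pp2)=2>1 -> COPY to pp4. 5 ppages; refcounts: pp0:1 pp1:2 pp2:1 pp3:1 pp4:1
Op 6: write(P1, v0, 119). refcount(pp3)=1 -> write in place. 5 ppages; refcounts: pp0:1 pp1:2 pp2:1 pp3:1 pp4:1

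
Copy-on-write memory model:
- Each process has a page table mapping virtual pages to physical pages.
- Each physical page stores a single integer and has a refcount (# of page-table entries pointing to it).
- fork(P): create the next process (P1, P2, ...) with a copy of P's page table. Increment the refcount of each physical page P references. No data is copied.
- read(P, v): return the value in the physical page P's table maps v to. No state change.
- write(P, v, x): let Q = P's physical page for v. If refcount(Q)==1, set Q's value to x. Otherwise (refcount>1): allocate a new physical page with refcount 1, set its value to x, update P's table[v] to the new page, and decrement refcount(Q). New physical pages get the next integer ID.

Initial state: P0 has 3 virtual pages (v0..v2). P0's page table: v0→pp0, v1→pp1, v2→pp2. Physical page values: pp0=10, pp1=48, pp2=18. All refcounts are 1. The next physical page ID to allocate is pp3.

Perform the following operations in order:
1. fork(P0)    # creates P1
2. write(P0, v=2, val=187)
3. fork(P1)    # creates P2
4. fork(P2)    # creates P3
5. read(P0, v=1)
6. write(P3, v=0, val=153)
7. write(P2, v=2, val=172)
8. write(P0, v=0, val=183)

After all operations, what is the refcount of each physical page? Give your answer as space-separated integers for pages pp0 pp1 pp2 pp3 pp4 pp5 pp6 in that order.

Answer: 2 4 2 1 1 1 1

Derivation:
Op 1: fork(P0) -> P1. 3 ppages; refcounts: pp0:2 pp1:2 pp2:2
Op 2: write(P0, v2, 187). refcount(pp2)=2>1 -> COPY to pp3. 4 ppages; refcounts: pp0:2 pp1:2 pp2:1 pp3:1
Op 3: fork(P1) -> P2. 4 ppages; refcounts: pp0:3 pp1:3 pp2:2 pp3:1
Op 4: fork(P2) -> P3. 4 ppages; refcounts: pp0:4 pp1:4 pp2:3 pp3:1
Op 5: read(P0, v1) -> 48. No state change.
Op 6: write(P3, v0, 153). refcount(pp0)=4>1 -> COPY to pp4. 5 ppages; refcounts: pp0:3 pp1:4 pp2:3 pp3:1 pp4:1
Op 7: write(P2, v2, 172). refcount(pp2)=3>1 -> COPY to pp5. 6 ppages; refcounts: pp0:3 pp1:4 pp2:2 pp3:1 pp4:1 pp5:1
Op 8: write(P0, v0, 183). refcount(pp0)=3>1 -> COPY to pp6. 7 ppages; refcounts: pp0:2 pp1:4 pp2:2 pp3:1 pp4:1 pp5:1 pp6:1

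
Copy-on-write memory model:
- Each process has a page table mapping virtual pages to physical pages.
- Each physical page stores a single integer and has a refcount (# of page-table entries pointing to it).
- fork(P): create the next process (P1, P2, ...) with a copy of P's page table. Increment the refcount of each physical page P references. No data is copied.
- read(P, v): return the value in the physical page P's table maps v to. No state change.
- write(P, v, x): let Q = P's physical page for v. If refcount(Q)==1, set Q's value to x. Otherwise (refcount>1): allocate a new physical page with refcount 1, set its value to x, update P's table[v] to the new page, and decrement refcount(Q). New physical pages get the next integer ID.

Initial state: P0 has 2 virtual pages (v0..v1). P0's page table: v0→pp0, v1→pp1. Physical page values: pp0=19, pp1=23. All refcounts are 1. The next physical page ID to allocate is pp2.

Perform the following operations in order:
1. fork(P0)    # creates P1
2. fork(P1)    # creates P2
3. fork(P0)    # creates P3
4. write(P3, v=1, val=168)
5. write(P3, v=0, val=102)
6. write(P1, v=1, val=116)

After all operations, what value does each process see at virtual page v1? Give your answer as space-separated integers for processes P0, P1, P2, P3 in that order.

Op 1: fork(P0) -> P1. 2 ppages; refcounts: pp0:2 pp1:2
Op 2: fork(P1) -> P2. 2 ppages; refcounts: pp0:3 pp1:3
Op 3: fork(P0) -> P3. 2 ppages; refcounts: pp0:4 pp1:4
Op 4: write(P3, v1, 168). refcount(pp1)=4>1 -> COPY to pp2. 3 ppages; refcounts: pp0:4 pp1:3 pp2:1
Op 5: write(P3, v0, 102). refcount(pp0)=4>1 -> COPY to pp3. 4 ppages; refcounts: pp0:3 pp1:3 pp2:1 pp3:1
Op 6: write(P1, v1, 116). refcount(pp1)=3>1 -> COPY to pp4. 5 ppages; refcounts: pp0:3 pp1:2 pp2:1 pp3:1 pp4:1
P0: v1 -> pp1 = 23
P1: v1 -> pp4 = 116
P2: v1 -> pp1 = 23
P3: v1 -> pp2 = 168

Answer: 23 116 23 168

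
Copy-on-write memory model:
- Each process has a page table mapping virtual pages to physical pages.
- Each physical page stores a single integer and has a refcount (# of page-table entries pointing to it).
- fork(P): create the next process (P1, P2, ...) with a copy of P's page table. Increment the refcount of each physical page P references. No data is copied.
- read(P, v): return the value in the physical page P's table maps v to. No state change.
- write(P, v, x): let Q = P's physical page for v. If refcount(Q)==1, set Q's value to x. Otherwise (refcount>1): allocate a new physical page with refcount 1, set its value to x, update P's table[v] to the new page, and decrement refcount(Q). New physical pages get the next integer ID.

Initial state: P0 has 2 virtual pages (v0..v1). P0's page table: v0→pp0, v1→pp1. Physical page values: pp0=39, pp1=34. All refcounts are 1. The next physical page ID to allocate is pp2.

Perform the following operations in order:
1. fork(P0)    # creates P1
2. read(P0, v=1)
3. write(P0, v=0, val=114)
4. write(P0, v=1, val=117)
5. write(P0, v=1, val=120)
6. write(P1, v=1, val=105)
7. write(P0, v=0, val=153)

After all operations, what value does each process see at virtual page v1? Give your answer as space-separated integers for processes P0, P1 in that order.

Op 1: fork(P0) -> P1. 2 ppages; refcounts: pp0:2 pp1:2
Op 2: read(P0, v1) -> 34. No state change.
Op 3: write(P0, v0, 114). refcount(pp0)=2>1 -> COPY to pp2. 3 ppages; refcounts: pp0:1 pp1:2 pp2:1
Op 4: write(P0, v1, 117). refcount(pp1)=2>1 -> COPY to pp3. 4 ppages; refcounts: pp0:1 pp1:1 pp2:1 pp3:1
Op 5: write(P0, v1, 120). refcount(pp3)=1 -> write in place. 4 ppages; refcounts: pp0:1 pp1:1 pp2:1 pp3:1
Op 6: write(P1, v1, 105). refcount(pp1)=1 -> write in place. 4 ppages; refcounts: pp0:1 pp1:1 pp2:1 pp3:1
Op 7: write(P0, v0, 153). refcount(pp2)=1 -> write in place. 4 ppages; refcounts: pp0:1 pp1:1 pp2:1 pp3:1
P0: v1 -> pp3 = 120
P1: v1 -> pp1 = 105

Answer: 120 105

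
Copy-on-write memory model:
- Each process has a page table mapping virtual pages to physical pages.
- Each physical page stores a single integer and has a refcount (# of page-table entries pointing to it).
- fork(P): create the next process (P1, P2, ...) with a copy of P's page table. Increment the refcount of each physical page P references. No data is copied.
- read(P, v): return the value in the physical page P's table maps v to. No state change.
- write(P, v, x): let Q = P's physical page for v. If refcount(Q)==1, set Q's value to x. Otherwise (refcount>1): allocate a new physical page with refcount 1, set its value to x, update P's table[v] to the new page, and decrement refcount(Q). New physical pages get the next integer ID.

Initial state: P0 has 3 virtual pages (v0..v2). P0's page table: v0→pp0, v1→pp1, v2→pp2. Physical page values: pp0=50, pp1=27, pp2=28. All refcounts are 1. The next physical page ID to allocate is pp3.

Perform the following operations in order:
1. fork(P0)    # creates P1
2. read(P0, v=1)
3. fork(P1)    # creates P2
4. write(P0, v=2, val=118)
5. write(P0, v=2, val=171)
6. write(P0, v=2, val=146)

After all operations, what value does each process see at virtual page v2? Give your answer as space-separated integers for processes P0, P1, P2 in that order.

Answer: 146 28 28

Derivation:
Op 1: fork(P0) -> P1. 3 ppages; refcounts: pp0:2 pp1:2 pp2:2
Op 2: read(P0, v1) -> 27. No state change.
Op 3: fork(P1) -> P2. 3 ppages; refcounts: pp0:3 pp1:3 pp2:3
Op 4: write(P0, v2, 118). refcount(pp2)=3>1 -> COPY to pp3. 4 ppages; refcounts: pp0:3 pp1:3 pp2:2 pp3:1
Op 5: write(P0, v2, 171). refcount(pp3)=1 -> write in place. 4 ppages; refcounts: pp0:3 pp1:3 pp2:2 pp3:1
Op 6: write(P0, v2, 146). refcount(pp3)=1 -> write in place. 4 ppages; refcounts: pp0:3 pp1:3 pp2:2 pp3:1
P0: v2 -> pp3 = 146
P1: v2 -> pp2 = 28
P2: v2 -> pp2 = 28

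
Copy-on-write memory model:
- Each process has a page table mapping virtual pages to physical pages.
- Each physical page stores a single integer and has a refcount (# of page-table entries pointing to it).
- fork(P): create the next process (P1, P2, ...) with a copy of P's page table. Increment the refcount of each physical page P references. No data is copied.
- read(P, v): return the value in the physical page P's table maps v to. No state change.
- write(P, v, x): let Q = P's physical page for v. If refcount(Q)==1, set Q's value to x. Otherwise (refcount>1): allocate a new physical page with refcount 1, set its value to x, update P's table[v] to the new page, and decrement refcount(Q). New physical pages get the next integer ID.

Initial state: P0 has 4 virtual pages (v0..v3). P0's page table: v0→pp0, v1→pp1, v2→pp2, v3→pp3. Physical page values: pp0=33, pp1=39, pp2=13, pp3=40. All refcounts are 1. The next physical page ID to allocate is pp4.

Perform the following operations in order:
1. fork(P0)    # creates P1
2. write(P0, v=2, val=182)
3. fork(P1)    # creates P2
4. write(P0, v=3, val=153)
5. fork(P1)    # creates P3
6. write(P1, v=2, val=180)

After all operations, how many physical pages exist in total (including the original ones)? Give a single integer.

Answer: 7

Derivation:
Op 1: fork(P0) -> P1. 4 ppages; refcounts: pp0:2 pp1:2 pp2:2 pp3:2
Op 2: write(P0, v2, 182). refcount(pp2)=2>1 -> COPY to pp4. 5 ppages; refcounts: pp0:2 pp1:2 pp2:1 pp3:2 pp4:1
Op 3: fork(P1) -> P2. 5 ppages; refcounts: pp0:3 pp1:3 pp2:2 pp3:3 pp4:1
Op 4: write(P0, v3, 153). refcount(pp3)=3>1 -> COPY to pp5. 6 ppages; refcounts: pp0:3 pp1:3 pp2:2 pp3:2 pp4:1 pp5:1
Op 5: fork(P1) -> P3. 6 ppages; refcounts: pp0:4 pp1:4 pp2:3 pp3:3 pp4:1 pp5:1
Op 6: write(P1, v2, 180). refcount(pp2)=3>1 -> COPY to pp6. 7 ppages; refcounts: pp0:4 pp1:4 pp2:2 pp3:3 pp4:1 pp5:1 pp6:1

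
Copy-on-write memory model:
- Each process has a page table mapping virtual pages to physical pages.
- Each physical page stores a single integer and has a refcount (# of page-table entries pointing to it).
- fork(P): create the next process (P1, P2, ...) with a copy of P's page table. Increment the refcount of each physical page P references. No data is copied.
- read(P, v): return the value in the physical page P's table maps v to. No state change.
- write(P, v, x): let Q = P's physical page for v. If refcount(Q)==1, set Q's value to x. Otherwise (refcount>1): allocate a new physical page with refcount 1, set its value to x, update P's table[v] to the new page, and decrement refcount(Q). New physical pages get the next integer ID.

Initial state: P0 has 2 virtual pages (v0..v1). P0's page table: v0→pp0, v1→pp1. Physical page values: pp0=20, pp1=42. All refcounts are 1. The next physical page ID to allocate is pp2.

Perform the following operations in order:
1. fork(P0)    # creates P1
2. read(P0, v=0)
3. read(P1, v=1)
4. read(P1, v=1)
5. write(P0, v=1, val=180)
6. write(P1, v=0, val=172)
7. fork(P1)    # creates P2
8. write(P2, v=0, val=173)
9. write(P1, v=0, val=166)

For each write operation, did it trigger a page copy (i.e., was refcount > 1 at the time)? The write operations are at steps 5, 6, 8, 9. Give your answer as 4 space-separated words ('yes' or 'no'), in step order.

Op 1: fork(P0) -> P1. 2 ppages; refcounts: pp0:2 pp1:2
Op 2: read(P0, v0) -> 20. No state change.
Op 3: read(P1, v1) -> 42. No state change.
Op 4: read(P1, v1) -> 42. No state change.
Op 5: write(P0, v1, 180). refcount(pp1)=2>1 -> COPY to pp2. 3 ppages; refcounts: pp0:2 pp1:1 pp2:1
Op 6: write(P1, v0, 172). refcount(pp0)=2>1 -> COPY to pp3. 4 ppages; refcounts: pp0:1 pp1:1 pp2:1 pp3:1
Op 7: fork(P1) -> P2. 4 ppages; refcounts: pp0:1 pp1:2 pp2:1 pp3:2
Op 8: write(P2, v0, 173). refcount(pp3)=2>1 -> COPY to pp4. 5 ppages; refcounts: pp0:1 pp1:2 pp2:1 pp3:1 pp4:1
Op 9: write(P1, v0, 166). refcount(pp3)=1 -> write in place. 5 ppages; refcounts: pp0:1 pp1:2 pp2:1 pp3:1 pp4:1

yes yes yes no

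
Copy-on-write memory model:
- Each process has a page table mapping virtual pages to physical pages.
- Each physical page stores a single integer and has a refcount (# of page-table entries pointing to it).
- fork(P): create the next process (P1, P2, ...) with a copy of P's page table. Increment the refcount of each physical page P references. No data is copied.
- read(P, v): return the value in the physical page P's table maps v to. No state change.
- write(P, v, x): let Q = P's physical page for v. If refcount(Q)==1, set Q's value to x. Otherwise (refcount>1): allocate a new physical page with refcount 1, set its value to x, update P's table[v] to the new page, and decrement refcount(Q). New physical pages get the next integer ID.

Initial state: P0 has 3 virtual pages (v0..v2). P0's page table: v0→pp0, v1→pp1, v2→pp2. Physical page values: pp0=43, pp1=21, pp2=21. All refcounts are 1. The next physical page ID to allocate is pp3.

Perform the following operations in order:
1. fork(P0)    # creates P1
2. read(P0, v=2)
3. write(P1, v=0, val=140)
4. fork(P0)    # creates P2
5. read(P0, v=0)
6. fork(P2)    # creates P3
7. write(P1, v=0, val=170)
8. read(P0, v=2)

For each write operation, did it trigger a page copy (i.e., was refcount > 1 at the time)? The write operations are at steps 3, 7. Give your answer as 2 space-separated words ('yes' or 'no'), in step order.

Op 1: fork(P0) -> P1. 3 ppages; refcounts: pp0:2 pp1:2 pp2:2
Op 2: read(P0, v2) -> 21. No state change.
Op 3: write(P1, v0, 140). refcount(pp0)=2>1 -> COPY to pp3. 4 ppages; refcounts: pp0:1 pp1:2 pp2:2 pp3:1
Op 4: fork(P0) -> P2. 4 ppages; refcounts: pp0:2 pp1:3 pp2:3 pp3:1
Op 5: read(P0, v0) -> 43. No state change.
Op 6: fork(P2) -> P3. 4 ppages; refcounts: pp0:3 pp1:4 pp2:4 pp3:1
Op 7: write(P1, v0, 170). refcount(pp3)=1 -> write in place. 4 ppages; refcounts: pp0:3 pp1:4 pp2:4 pp3:1
Op 8: read(P0, v2) -> 21. No state change.

yes no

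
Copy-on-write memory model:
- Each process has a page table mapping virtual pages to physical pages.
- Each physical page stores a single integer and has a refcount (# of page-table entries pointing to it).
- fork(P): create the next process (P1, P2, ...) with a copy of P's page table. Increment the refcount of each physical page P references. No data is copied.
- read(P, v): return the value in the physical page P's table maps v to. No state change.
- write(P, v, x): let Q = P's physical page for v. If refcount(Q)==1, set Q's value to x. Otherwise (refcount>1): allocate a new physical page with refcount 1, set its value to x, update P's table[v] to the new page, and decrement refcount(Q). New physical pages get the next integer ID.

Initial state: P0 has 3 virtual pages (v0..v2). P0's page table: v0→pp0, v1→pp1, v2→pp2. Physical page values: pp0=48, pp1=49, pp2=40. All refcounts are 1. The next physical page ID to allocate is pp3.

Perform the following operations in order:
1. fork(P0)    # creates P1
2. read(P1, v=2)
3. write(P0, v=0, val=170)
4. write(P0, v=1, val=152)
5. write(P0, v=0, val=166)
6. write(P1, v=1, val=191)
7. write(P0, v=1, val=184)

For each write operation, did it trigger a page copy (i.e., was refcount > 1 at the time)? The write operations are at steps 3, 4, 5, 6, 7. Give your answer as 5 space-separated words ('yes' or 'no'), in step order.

Op 1: fork(P0) -> P1. 3 ppages; refcounts: pp0:2 pp1:2 pp2:2
Op 2: read(P1, v2) -> 40. No state change.
Op 3: write(P0, v0, 170). refcount(pp0)=2>1 -> COPY to pp3. 4 ppages; refcounts: pp0:1 pp1:2 pp2:2 pp3:1
Op 4: write(P0, v1, 152). refcount(pp1)=2>1 -> COPY to pp4. 5 ppages; refcounts: pp0:1 pp1:1 pp2:2 pp3:1 pp4:1
Op 5: write(P0, v0, 166). refcount(pp3)=1 -> write in place. 5 ppages; refcounts: pp0:1 pp1:1 pp2:2 pp3:1 pp4:1
Op 6: write(P1, v1, 191). refcount(pp1)=1 -> write in place. 5 ppages; refcounts: pp0:1 pp1:1 pp2:2 pp3:1 pp4:1
Op 7: write(P0, v1, 184). refcount(pp4)=1 -> write in place. 5 ppages; refcounts: pp0:1 pp1:1 pp2:2 pp3:1 pp4:1

yes yes no no no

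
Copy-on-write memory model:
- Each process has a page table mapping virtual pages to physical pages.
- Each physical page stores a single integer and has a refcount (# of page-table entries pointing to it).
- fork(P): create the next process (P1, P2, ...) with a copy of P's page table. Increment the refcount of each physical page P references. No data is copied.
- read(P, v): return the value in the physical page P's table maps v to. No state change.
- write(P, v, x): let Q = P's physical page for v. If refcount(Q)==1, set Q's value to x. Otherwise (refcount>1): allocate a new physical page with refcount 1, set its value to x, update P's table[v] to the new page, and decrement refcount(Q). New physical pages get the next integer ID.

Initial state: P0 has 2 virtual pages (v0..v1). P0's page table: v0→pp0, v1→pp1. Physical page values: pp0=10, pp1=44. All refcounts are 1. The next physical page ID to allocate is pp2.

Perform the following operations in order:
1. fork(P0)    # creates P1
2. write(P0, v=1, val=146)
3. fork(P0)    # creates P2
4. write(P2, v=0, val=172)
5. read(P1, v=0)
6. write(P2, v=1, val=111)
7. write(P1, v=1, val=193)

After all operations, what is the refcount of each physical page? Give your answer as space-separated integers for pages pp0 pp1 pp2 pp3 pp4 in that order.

Answer: 2 1 1 1 1

Derivation:
Op 1: fork(P0) -> P1. 2 ppages; refcounts: pp0:2 pp1:2
Op 2: write(P0, v1, 146). refcount(pp1)=2>1 -> COPY to pp2. 3 ppages; refcounts: pp0:2 pp1:1 pp2:1
Op 3: fork(P0) -> P2. 3 ppages; refcounts: pp0:3 pp1:1 pp2:2
Op 4: write(P2, v0, 172). refcount(pp0)=3>1 -> COPY to pp3. 4 ppages; refcounts: pp0:2 pp1:1 pp2:2 pp3:1
Op 5: read(P1, v0) -> 10. No state change.
Op 6: write(P2, v1, 111). refcount(pp2)=2>1 -> COPY to pp4. 5 ppages; refcounts: pp0:2 pp1:1 pp2:1 pp3:1 pp4:1
Op 7: write(P1, v1, 193). refcount(pp1)=1 -> write in place. 5 ppages; refcounts: pp0:2 pp1:1 pp2:1 pp3:1 pp4:1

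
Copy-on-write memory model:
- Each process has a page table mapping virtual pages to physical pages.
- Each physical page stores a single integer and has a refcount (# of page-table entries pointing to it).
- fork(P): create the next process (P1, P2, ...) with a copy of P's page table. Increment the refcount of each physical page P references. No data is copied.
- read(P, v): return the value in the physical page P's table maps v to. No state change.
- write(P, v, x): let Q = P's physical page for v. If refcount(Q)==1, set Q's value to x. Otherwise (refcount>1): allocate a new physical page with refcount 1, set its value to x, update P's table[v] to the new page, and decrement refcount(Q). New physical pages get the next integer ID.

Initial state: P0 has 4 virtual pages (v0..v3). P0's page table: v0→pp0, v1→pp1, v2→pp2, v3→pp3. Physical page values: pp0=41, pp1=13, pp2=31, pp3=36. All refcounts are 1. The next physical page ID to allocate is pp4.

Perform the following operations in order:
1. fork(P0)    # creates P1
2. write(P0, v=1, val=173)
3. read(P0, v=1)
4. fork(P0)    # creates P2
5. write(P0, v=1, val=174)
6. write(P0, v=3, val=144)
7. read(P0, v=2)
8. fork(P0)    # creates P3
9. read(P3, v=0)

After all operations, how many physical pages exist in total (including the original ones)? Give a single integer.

Answer: 7

Derivation:
Op 1: fork(P0) -> P1. 4 ppages; refcounts: pp0:2 pp1:2 pp2:2 pp3:2
Op 2: write(P0, v1, 173). refcount(pp1)=2>1 -> COPY to pp4. 5 ppages; refcounts: pp0:2 pp1:1 pp2:2 pp3:2 pp4:1
Op 3: read(P0, v1) -> 173. No state change.
Op 4: fork(P0) -> P2. 5 ppages; refcounts: pp0:3 pp1:1 pp2:3 pp3:3 pp4:2
Op 5: write(P0, v1, 174). refcount(pp4)=2>1 -> COPY to pp5. 6 ppages; refcounts: pp0:3 pp1:1 pp2:3 pp3:3 pp4:1 pp5:1
Op 6: write(P0, v3, 144). refcount(pp3)=3>1 -> COPY to pp6. 7 ppages; refcounts: pp0:3 pp1:1 pp2:3 pp3:2 pp4:1 pp5:1 pp6:1
Op 7: read(P0, v2) -> 31. No state change.
Op 8: fork(P0) -> P3. 7 ppages; refcounts: pp0:4 pp1:1 pp2:4 pp3:2 pp4:1 pp5:2 pp6:2
Op 9: read(P3, v0) -> 41. No state change.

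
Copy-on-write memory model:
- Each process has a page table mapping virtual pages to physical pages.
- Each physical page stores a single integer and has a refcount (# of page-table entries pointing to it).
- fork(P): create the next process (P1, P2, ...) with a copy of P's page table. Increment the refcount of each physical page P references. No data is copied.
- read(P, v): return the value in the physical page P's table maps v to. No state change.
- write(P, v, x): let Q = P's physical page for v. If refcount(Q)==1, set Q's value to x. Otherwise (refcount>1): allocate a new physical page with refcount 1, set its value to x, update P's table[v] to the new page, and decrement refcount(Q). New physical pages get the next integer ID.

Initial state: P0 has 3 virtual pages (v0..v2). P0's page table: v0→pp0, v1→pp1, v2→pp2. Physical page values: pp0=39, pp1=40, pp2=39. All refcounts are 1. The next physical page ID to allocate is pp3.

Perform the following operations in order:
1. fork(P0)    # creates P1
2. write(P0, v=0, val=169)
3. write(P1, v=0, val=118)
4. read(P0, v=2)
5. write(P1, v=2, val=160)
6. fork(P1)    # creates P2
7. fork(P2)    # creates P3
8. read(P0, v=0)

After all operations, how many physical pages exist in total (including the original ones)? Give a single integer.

Answer: 5

Derivation:
Op 1: fork(P0) -> P1. 3 ppages; refcounts: pp0:2 pp1:2 pp2:2
Op 2: write(P0, v0, 169). refcount(pp0)=2>1 -> COPY to pp3. 4 ppages; refcounts: pp0:1 pp1:2 pp2:2 pp3:1
Op 3: write(P1, v0, 118). refcount(pp0)=1 -> write in place. 4 ppages; refcounts: pp0:1 pp1:2 pp2:2 pp3:1
Op 4: read(P0, v2) -> 39. No state change.
Op 5: write(P1, v2, 160). refcount(pp2)=2>1 -> COPY to pp4. 5 ppages; refcounts: pp0:1 pp1:2 pp2:1 pp3:1 pp4:1
Op 6: fork(P1) -> P2. 5 ppages; refcounts: pp0:2 pp1:3 pp2:1 pp3:1 pp4:2
Op 7: fork(P2) -> P3. 5 ppages; refcounts: pp0:3 pp1:4 pp2:1 pp3:1 pp4:3
Op 8: read(P0, v0) -> 169. No state change.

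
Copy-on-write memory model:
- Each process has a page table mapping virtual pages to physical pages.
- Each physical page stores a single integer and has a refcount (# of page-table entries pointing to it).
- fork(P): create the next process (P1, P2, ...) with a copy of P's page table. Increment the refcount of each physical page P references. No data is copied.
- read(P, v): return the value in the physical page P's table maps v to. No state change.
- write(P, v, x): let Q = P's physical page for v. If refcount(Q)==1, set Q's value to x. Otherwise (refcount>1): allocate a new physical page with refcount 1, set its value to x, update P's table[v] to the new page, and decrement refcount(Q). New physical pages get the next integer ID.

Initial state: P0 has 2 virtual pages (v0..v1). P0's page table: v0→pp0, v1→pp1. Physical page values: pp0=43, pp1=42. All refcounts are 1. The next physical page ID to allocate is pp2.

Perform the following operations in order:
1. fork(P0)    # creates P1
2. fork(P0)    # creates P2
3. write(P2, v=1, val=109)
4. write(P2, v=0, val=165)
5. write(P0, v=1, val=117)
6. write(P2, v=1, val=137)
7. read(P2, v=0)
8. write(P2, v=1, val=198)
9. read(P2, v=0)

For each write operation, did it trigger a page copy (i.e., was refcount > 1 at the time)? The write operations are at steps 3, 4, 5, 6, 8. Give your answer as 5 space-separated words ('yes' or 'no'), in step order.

Op 1: fork(P0) -> P1. 2 ppages; refcounts: pp0:2 pp1:2
Op 2: fork(P0) -> P2. 2 ppages; refcounts: pp0:3 pp1:3
Op 3: write(P2, v1, 109). refcount(pp1)=3>1 -> COPY to pp2. 3 ppages; refcounts: pp0:3 pp1:2 pp2:1
Op 4: write(P2, v0, 165). refcount(pp0)=3>1 -> COPY to pp3. 4 ppages; refcounts: pp0:2 pp1:2 pp2:1 pp3:1
Op 5: write(P0, v1, 117). refcount(pp1)=2>1 -> COPY to pp4. 5 ppages; refcounts: pp0:2 pp1:1 pp2:1 pp3:1 pp4:1
Op 6: write(P2, v1, 137). refcount(pp2)=1 -> write in place. 5 ppages; refcounts: pp0:2 pp1:1 pp2:1 pp3:1 pp4:1
Op 7: read(P2, v0) -> 165. No state change.
Op 8: write(P2, v1, 198). refcount(pp2)=1 -> write in place. 5 ppages; refcounts: pp0:2 pp1:1 pp2:1 pp3:1 pp4:1
Op 9: read(P2, v0) -> 165. No state change.

yes yes yes no no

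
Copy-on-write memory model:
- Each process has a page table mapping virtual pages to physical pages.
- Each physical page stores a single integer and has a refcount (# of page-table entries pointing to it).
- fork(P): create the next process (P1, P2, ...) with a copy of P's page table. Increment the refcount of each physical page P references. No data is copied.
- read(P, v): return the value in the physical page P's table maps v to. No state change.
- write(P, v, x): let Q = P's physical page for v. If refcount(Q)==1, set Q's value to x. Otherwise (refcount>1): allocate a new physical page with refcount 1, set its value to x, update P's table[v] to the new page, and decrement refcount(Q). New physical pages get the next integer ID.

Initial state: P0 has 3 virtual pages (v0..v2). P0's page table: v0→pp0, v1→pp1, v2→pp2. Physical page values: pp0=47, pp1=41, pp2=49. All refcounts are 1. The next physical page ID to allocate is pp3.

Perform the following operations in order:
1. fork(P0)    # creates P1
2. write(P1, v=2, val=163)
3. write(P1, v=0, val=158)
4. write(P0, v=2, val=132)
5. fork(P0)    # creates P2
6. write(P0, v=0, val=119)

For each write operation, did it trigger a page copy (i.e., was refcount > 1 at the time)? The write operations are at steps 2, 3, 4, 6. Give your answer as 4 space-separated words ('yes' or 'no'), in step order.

Op 1: fork(P0) -> P1. 3 ppages; refcounts: pp0:2 pp1:2 pp2:2
Op 2: write(P1, v2, 163). refcount(pp2)=2>1 -> COPY to pp3. 4 ppages; refcounts: pp0:2 pp1:2 pp2:1 pp3:1
Op 3: write(P1, v0, 158). refcount(pp0)=2>1 -> COPY to pp4. 5 ppages; refcounts: pp0:1 pp1:2 pp2:1 pp3:1 pp4:1
Op 4: write(P0, v2, 132). refcount(pp2)=1 -> write in place. 5 ppages; refcounts: pp0:1 pp1:2 pp2:1 pp3:1 pp4:1
Op 5: fork(P0) -> P2. 5 ppages; refcounts: pp0:2 pp1:3 pp2:2 pp3:1 pp4:1
Op 6: write(P0, v0, 119). refcount(pp0)=2>1 -> COPY to pp5. 6 ppages; refcounts: pp0:1 pp1:3 pp2:2 pp3:1 pp4:1 pp5:1

yes yes no yes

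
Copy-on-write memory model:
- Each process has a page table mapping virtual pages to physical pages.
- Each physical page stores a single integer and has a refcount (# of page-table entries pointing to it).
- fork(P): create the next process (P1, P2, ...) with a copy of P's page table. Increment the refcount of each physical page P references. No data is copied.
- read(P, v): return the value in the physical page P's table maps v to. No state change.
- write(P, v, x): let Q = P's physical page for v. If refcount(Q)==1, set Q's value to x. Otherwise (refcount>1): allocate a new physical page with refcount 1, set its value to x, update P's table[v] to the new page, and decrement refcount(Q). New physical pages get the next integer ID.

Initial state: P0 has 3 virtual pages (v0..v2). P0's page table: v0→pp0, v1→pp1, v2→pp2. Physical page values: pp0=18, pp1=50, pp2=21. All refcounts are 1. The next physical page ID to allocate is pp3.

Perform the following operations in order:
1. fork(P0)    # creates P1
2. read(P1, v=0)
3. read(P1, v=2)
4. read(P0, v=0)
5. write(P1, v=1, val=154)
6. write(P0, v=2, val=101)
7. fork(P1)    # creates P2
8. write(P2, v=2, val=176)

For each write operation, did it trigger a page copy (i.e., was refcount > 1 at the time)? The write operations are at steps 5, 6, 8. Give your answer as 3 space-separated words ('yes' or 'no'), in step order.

Op 1: fork(P0) -> P1. 3 ppages; refcounts: pp0:2 pp1:2 pp2:2
Op 2: read(P1, v0) -> 18. No state change.
Op 3: read(P1, v2) -> 21. No state change.
Op 4: read(P0, v0) -> 18. No state change.
Op 5: write(P1, v1, 154). refcount(pp1)=2>1 -> COPY to pp3. 4 ppages; refcounts: pp0:2 pp1:1 pp2:2 pp3:1
Op 6: write(P0, v2, 101). refcount(pp2)=2>1 -> COPY to pp4. 5 ppages; refcounts: pp0:2 pp1:1 pp2:1 pp3:1 pp4:1
Op 7: fork(P1) -> P2. 5 ppages; refcounts: pp0:3 pp1:1 pp2:2 pp3:2 pp4:1
Op 8: write(P2, v2, 176). refcount(pp2)=2>1 -> COPY to pp5. 6 ppages; refcounts: pp0:3 pp1:1 pp2:1 pp3:2 pp4:1 pp5:1

yes yes yes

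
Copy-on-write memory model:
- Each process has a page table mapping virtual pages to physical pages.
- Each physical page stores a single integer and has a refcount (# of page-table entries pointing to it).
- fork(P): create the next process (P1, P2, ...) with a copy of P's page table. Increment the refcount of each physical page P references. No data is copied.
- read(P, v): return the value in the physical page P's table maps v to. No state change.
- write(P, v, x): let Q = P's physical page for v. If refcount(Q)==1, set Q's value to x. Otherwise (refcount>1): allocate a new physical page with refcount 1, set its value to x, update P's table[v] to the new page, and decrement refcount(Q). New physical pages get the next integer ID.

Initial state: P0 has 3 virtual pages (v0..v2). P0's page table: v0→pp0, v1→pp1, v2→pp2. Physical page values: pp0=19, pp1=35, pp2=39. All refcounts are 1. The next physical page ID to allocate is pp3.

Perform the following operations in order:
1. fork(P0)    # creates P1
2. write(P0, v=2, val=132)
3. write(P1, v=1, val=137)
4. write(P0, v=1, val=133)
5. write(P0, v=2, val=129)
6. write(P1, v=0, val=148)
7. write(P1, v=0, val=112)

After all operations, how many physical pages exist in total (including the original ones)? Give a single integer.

Op 1: fork(P0) -> P1. 3 ppages; refcounts: pp0:2 pp1:2 pp2:2
Op 2: write(P0, v2, 132). refcount(pp2)=2>1 -> COPY to pp3. 4 ppages; refcounts: pp0:2 pp1:2 pp2:1 pp3:1
Op 3: write(P1, v1, 137). refcount(pp1)=2>1 -> COPY to pp4. 5 ppages; refcounts: pp0:2 pp1:1 pp2:1 pp3:1 pp4:1
Op 4: write(P0, v1, 133). refcount(pp1)=1 -> write in place. 5 ppages; refcounts: pp0:2 pp1:1 pp2:1 pp3:1 pp4:1
Op 5: write(P0, v2, 129). refcount(pp3)=1 -> write in place. 5 ppages; refcounts: pp0:2 pp1:1 pp2:1 pp3:1 pp4:1
Op 6: write(P1, v0, 148). refcount(pp0)=2>1 -> COPY to pp5. 6 ppages; refcounts: pp0:1 pp1:1 pp2:1 pp3:1 pp4:1 pp5:1
Op 7: write(P1, v0, 112). refcount(pp5)=1 -> write in place. 6 ppages; refcounts: pp0:1 pp1:1 pp2:1 pp3:1 pp4:1 pp5:1

Answer: 6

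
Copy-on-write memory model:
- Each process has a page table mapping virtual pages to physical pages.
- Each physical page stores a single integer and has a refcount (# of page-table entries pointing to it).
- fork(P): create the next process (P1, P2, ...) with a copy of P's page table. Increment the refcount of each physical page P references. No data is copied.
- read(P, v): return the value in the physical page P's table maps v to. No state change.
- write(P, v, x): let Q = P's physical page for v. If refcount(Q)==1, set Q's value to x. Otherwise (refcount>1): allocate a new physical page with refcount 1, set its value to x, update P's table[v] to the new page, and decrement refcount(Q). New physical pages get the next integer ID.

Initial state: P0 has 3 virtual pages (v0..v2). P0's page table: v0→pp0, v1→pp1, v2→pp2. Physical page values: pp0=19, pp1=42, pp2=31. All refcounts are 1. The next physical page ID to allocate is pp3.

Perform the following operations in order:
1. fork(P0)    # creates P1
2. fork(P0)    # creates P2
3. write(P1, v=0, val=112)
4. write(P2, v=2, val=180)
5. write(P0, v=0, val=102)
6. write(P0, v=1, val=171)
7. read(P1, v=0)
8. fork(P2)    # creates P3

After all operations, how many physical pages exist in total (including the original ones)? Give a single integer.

Op 1: fork(P0) -> P1. 3 ppages; refcounts: pp0:2 pp1:2 pp2:2
Op 2: fork(P0) -> P2. 3 ppages; refcounts: pp0:3 pp1:3 pp2:3
Op 3: write(P1, v0, 112). refcount(pp0)=3>1 -> COPY to pp3. 4 ppages; refcounts: pp0:2 pp1:3 pp2:3 pp3:1
Op 4: write(P2, v2, 180). refcount(pp2)=3>1 -> COPY to pp4. 5 ppages; refcounts: pp0:2 pp1:3 pp2:2 pp3:1 pp4:1
Op 5: write(P0, v0, 102). refcount(pp0)=2>1 -> COPY to pp5. 6 ppages; refcounts: pp0:1 pp1:3 pp2:2 pp3:1 pp4:1 pp5:1
Op 6: write(P0, v1, 171). refcount(pp1)=3>1 -> COPY to pp6. 7 ppages; refcounts: pp0:1 pp1:2 pp2:2 pp3:1 pp4:1 pp5:1 pp6:1
Op 7: read(P1, v0) -> 112. No state change.
Op 8: fork(P2) -> P3. 7 ppages; refcounts: pp0:2 pp1:3 pp2:2 pp3:1 pp4:2 pp5:1 pp6:1

Answer: 7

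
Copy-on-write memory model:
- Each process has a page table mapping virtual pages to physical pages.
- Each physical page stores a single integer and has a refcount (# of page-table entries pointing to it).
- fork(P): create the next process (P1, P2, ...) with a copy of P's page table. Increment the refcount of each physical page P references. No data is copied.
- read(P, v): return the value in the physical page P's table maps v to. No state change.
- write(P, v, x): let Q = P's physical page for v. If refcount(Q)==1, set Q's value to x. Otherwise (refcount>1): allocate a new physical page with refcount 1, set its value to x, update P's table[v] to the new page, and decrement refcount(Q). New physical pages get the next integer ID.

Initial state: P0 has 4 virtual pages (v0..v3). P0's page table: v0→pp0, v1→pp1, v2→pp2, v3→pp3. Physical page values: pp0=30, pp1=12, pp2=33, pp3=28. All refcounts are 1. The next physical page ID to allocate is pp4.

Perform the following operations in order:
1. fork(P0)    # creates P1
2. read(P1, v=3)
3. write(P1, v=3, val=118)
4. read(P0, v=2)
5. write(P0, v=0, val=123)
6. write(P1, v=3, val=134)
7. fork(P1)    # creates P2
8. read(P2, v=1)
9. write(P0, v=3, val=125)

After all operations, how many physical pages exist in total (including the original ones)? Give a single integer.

Op 1: fork(P0) -> P1. 4 ppages; refcounts: pp0:2 pp1:2 pp2:2 pp3:2
Op 2: read(P1, v3) -> 28. No state change.
Op 3: write(P1, v3, 118). refcount(pp3)=2>1 -> COPY to pp4. 5 ppages; refcounts: pp0:2 pp1:2 pp2:2 pp3:1 pp4:1
Op 4: read(P0, v2) -> 33. No state change.
Op 5: write(P0, v0, 123). refcount(pp0)=2>1 -> COPY to pp5. 6 ppages; refcounts: pp0:1 pp1:2 pp2:2 pp3:1 pp4:1 pp5:1
Op 6: write(P1, v3, 134). refcount(pp4)=1 -> write in place. 6 ppages; refcounts: pp0:1 pp1:2 pp2:2 pp3:1 pp4:1 pp5:1
Op 7: fork(P1) -> P2. 6 ppages; refcounts: pp0:2 pp1:3 pp2:3 pp3:1 pp4:2 pp5:1
Op 8: read(P2, v1) -> 12. No state change.
Op 9: write(P0, v3, 125). refcount(pp3)=1 -> write in place. 6 ppages; refcounts: pp0:2 pp1:3 pp2:3 pp3:1 pp4:2 pp5:1

Answer: 6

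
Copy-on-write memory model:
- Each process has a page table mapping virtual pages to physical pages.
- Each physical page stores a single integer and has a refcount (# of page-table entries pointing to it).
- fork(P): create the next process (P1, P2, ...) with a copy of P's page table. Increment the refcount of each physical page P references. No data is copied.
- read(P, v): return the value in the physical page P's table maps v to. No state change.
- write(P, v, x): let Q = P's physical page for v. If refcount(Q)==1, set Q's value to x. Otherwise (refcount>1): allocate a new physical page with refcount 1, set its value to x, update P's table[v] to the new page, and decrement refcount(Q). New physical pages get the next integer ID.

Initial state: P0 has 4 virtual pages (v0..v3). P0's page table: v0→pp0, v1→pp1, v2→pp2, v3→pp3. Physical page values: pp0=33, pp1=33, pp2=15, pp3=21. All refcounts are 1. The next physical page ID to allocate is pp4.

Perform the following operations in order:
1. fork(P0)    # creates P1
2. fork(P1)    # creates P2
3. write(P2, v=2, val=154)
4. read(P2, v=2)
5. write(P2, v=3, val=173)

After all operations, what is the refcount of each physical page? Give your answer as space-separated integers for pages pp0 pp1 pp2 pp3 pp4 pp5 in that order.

Op 1: fork(P0) -> P1. 4 ppages; refcounts: pp0:2 pp1:2 pp2:2 pp3:2
Op 2: fork(P1) -> P2. 4 ppages; refcounts: pp0:3 pp1:3 pp2:3 pp3:3
Op 3: write(P2, v2, 154). refcount(pp2)=3>1 -> COPY to pp4. 5 ppages; refcounts: pp0:3 pp1:3 pp2:2 pp3:3 pp4:1
Op 4: read(P2, v2) -> 154. No state change.
Op 5: write(P2, v3, 173). refcount(pp3)=3>1 -> COPY to pp5. 6 ppages; refcounts: pp0:3 pp1:3 pp2:2 pp3:2 pp4:1 pp5:1

Answer: 3 3 2 2 1 1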